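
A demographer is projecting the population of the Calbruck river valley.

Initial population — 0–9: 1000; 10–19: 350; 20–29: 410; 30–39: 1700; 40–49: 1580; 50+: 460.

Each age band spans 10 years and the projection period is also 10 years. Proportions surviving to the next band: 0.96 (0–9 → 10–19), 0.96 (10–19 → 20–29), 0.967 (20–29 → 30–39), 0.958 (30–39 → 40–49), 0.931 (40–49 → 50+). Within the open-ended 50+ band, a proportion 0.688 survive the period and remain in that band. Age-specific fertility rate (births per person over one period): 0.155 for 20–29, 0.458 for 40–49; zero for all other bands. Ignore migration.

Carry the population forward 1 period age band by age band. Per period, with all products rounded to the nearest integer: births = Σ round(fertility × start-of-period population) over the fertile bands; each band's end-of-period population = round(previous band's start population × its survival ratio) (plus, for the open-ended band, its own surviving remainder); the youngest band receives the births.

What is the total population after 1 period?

5896

Period 1:
Births: 410 * 0.155 = 64 ; 1580 * 0.458 = 724 ⇒ total 788
10–19: 1000 * 0.96 = 960
20–29: 350 * 0.96 = 336
30–39: 410 * 0.967 = 396
40–49: 1700 * 0.958 = 1629
50+: 1580 * 0.931 + 460 * 0.688 = 1471 + 316 = 1787
Giving 788 / 960 / 336 / 396 / 1629 / 1787.
Total after period 1: 788 + 960 + 336 + 396 + 1629 + 1787 = 5896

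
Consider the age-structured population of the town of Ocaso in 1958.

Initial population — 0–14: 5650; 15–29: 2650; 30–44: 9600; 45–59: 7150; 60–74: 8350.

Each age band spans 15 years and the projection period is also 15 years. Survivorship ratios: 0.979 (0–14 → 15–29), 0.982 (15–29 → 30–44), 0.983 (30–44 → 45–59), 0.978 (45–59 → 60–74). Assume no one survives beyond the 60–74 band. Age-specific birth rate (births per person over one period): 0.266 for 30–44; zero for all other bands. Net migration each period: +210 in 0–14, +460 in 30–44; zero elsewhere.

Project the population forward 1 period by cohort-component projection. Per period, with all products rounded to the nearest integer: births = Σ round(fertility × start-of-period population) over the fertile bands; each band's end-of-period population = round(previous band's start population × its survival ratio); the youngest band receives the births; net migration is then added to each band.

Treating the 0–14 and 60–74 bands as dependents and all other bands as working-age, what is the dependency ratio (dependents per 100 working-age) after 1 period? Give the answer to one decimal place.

[period 1]
Births: 9600 * 0.266 = 2554
15–29: 5650 * 0.979 = 5531
30–44: 2650 * 0.982 = 2602
45–59: 9600 * 0.983 = 9437
60–74: 7150 * 0.978 = 6993
Net migration: 0–14 + 210 → 2764; 30–44 + 460 → 3062
Giving 2764 / 5531 / 3062 / 9437 / 6993.
Dependents (band 0–14 + band 60–74) = 2764 + 6993 = 9757; working-age = 18030; ratio = 9757/18030 × 100 = 54.1

54.1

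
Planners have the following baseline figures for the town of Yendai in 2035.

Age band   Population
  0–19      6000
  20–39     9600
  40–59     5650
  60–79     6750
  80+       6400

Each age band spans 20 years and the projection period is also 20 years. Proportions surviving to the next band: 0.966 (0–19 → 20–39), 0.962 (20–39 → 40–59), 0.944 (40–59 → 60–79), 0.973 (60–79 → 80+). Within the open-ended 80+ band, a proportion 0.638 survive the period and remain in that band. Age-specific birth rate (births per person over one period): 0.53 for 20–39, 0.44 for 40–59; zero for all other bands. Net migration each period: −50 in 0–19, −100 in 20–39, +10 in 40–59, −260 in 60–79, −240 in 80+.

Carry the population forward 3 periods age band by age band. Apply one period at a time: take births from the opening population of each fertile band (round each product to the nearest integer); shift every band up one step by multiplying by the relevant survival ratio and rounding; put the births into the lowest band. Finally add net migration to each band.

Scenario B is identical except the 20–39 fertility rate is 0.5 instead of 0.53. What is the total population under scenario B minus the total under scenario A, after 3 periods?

-787

Period 1.
Births: 9600 * 0.53 = 5088 ; 5650 * 0.44 = 2486 ⇒ total 7574
20–39: 6000 * 0.966 = 5796
40–59: 9600 * 0.962 = 9235
60–79: 5650 * 0.944 = 5334
80+: 6750 * 0.973 + 6400 * 0.638 = 6568 + 4083 = 10651
Net migration: 0–19 − 50 → 7524; 20–39 − 100 → 5696; 40–59 + 10 → 9245; 60–79 − 260 → 5074; 80+ − 240 → 10411
→ [7524, 5696, 9245, 5074, 10411]
Period 2.
Births: 5696 * 0.53 = 3019 ; 9245 * 0.44 = 4068 ⇒ total 7087
20–39: 7524 * 0.966 = 7268
40–59: 5696 * 0.962 = 5480
60–79: 9245 * 0.944 = 8727
80+: 5074 * 0.973 + 10411 * 0.638 = 4937 + 6642 = 11579
Net migration: 0–19 − 50 → 7037; 20–39 − 100 → 7168; 40–59 + 10 → 5490; 60–79 − 260 → 8467; 80+ − 240 → 11339
→ [7037, 7168, 5490, 8467, 11339]
Period 3.
Births: 7168 * 0.53 = 3799 ; 5490 * 0.44 = 2416 ⇒ total 6215
20–39: 7037 * 0.966 = 6798
40–59: 7168 * 0.962 = 6896
60–79: 5490 * 0.944 = 5183
80+: 8467 * 0.973 + 11339 * 0.638 = 8238 + 7234 = 15472
Net migration: 0–19 − 50 → 6165; 20–39 − 100 → 6698; 40–59 + 10 → 6906; 60–79 − 260 → 4923; 80+ − 240 → 15232
→ [6165, 6698, 6906, 4923, 15232]
Scenario A total after 3 periods: 39924
Scenario B projection —
Period 1.
Births: 9600 * 0.5 = 4800 ; 5650 * 0.44 = 2486 ⇒ total 7286
20–39: 6000 * 0.966 = 5796
40–59: 9600 * 0.962 = 9235
60–79: 5650 * 0.944 = 5334
80+: 6750 * 0.973 + 6400 * 0.638 = 6568 + 4083 = 10651
Net migration: 0–19 − 50 → 7236; 20–39 − 100 → 5696; 40–59 + 10 → 9245; 60–79 − 260 → 5074; 80+ − 240 → 10411
→ [7236, 5696, 9245, 5074, 10411]
Period 2.
Births: 5696 * 0.5 = 2848 ; 9245 * 0.44 = 4068 ⇒ total 6916
20–39: 7236 * 0.966 = 6990
40–59: 5696 * 0.962 = 5480
60–79: 9245 * 0.944 = 8727
80+: 5074 * 0.973 + 10411 * 0.638 = 4937 + 6642 = 11579
Net migration: 0–19 − 50 → 6866; 20–39 − 100 → 6890; 40–59 + 10 → 5490; 60–79 − 260 → 8467; 80+ − 240 → 11339
→ [6866, 6890, 5490, 8467, 11339]
Period 3.
Births: 6890 * 0.5 = 3445 ; 5490 * 0.44 = 2416 ⇒ total 5861
20–39: 6866 * 0.966 = 6633
40–59: 6890 * 0.962 = 6628
60–79: 5490 * 0.944 = 5183
80+: 8467 * 0.973 + 11339 * 0.638 = 8238 + 7234 = 15472
Net migration: 0–19 − 50 → 5811; 20–39 − 100 → 6533; 40–59 + 10 → 6638; 60–79 − 260 → 4923; 80+ − 240 → 15232
→ [5811, 6533, 6638, 4923, 15232]
Scenario B total after 3 periods: 39137
Difference B − A = 39137 − 39924 = -787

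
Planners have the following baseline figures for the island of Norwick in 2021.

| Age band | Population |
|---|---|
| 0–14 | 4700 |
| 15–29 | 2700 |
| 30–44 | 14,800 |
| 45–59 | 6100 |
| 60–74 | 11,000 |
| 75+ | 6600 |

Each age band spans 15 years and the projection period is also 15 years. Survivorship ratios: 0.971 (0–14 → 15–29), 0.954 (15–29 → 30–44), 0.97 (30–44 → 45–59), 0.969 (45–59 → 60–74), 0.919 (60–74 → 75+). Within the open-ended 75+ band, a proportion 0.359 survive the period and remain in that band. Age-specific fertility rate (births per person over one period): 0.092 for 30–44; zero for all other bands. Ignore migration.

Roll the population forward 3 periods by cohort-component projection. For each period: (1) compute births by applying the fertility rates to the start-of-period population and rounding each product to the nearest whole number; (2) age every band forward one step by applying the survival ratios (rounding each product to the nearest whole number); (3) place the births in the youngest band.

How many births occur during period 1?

1362

Call the bands 1 to 6, youngest first.
Period 1:
Births: 14800 * 0.092 = 1362
Band 2: 4700 * 0.971 = 4564
Band 3: 2700 * 0.954 = 2576
Band 4: 14800 * 0.97 = 14356
Band 5: 6100 * 0.969 = 5911
Band 6: 11000 * 0.919 + 6600 * 0.359 = 10109 + 2369 = 12478
Population now: 0–14=1362, 15–29=4564, 30–44=2576, 45–59=14356, 60–74=5911, 75+=12478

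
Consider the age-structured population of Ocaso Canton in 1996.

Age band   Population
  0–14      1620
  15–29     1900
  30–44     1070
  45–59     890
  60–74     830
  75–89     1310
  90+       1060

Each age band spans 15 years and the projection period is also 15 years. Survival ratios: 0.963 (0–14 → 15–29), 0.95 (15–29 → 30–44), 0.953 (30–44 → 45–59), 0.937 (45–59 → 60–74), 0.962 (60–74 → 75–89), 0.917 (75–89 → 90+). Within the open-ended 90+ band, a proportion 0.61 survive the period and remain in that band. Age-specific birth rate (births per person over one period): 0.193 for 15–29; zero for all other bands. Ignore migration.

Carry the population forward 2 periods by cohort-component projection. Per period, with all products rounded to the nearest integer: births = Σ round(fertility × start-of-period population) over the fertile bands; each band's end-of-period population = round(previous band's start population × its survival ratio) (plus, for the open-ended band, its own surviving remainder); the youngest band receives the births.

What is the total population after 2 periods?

7473

(Bands numbered youngest = 1 to oldest = 7.)
After projecting period 1:
Births: 1900 * 0.193 = 367
Band 2: 1620 * 0.963 = 1560
Band 3: 1900 * 0.95 = 1805
Band 4: 1070 * 0.953 = 1020
Band 5: 890 * 0.937 = 834
Band 6: 830 * 0.962 = 798
Band 7: 1310 * 0.917 + 1060 * 0.61 = 1201 + 647 = 1848
Giving 367 / 1560 / 1805 / 1020 / 834 / 798 / 1848.
After projecting period 2:
Births: 1560 * 0.193 = 301
Band 2: 367 * 0.963 = 353
Band 3: 1560 * 0.95 = 1482
Band 4: 1805 * 0.953 = 1720
Band 5: 1020 * 0.937 = 956
Band 6: 834 * 0.962 = 802
Band 7: 798 * 0.917 + 1848 * 0.61 = 732 + 1127 = 1859
Giving 301 / 353 / 1482 / 1720 / 956 / 802 / 1859.
Total after period 2: 301 + 353 + 1482 + 1720 + 956 + 802 + 1859 = 7473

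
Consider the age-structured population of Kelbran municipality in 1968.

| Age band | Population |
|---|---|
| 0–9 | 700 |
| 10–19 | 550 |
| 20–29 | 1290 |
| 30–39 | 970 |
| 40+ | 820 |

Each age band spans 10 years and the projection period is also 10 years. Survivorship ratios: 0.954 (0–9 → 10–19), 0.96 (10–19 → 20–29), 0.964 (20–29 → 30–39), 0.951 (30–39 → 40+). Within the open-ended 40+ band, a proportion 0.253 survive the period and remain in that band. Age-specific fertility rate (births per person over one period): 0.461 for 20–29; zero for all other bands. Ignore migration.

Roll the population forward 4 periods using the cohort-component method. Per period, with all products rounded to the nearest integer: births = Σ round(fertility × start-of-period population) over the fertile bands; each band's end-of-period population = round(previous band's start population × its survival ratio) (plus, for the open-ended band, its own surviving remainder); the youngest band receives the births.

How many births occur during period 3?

296

Call the groups 1 to 5, youngest first.
[period 1]
Births: 1290 × 0.461 = 595
Group 2: 700 × 0.954 = 668
Group 3: 550 × 0.96 = 528
Group 4: 1290 × 0.964 = 1244
Group 5: 970 × 0.951 + 820 × 0.253 = 922 + 207 = 1129
Population now: 0–9=595, 10–19=668, 20–29=528, 30–39=1244, 40+=1129
[period 2]
Births: 528 × 0.461 = 243
Group 2: 595 × 0.954 = 568
Group 3: 668 × 0.96 = 641
Group 4: 528 × 0.964 = 509
Group 5: 1244 × 0.951 + 1129 × 0.253 = 1183 + 286 = 1469
Population now: 0–9=243, 10–19=568, 20–29=641, 30–39=509, 40+=1469
[period 3]
Births: 641 × 0.461 = 296
Group 2: 243 × 0.954 = 232
Group 3: 568 × 0.96 = 545
Group 4: 641 × 0.964 = 618
Group 5: 509 × 0.951 + 1469 × 0.253 = 484 + 372 = 856
Population now: 0–9=296, 10–19=232, 20–29=545, 30–39=618, 40+=856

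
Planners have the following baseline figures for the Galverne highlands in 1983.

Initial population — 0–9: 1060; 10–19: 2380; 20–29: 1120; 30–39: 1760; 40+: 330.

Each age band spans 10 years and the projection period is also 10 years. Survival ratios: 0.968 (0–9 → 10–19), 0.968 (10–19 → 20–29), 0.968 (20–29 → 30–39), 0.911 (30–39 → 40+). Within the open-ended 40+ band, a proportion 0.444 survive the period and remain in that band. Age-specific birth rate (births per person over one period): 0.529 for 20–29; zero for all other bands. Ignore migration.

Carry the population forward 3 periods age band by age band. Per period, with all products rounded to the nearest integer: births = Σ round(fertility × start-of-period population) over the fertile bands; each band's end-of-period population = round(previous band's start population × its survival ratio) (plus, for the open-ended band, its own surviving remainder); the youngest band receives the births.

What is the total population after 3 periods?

(Bands numbered youngest = 1 to oldest = 5.)
After projecting period 1:
Births: 1120 * 0.529 = 592
Band 2: 1060 * 0.968 = 1026
Band 3: 2380 * 0.968 = 2304
Band 4: 1120 * 0.968 = 1084
Band 5: 1760 * 0.911 + 330 * 0.444 = 1603 + 147 = 1750
Giving 592 / 1026 / 2304 / 1084 / 1750.
After projecting period 2:
Births: 2304 * 0.529 = 1219
Band 2: 592 * 0.968 = 573
Band 3: 1026 * 0.968 = 993
Band 4: 2304 * 0.968 = 2230
Band 5: 1084 * 0.911 + 1750 * 0.444 = 988 + 777 = 1765
Giving 1219 / 573 / 993 / 2230 / 1765.
After projecting period 3:
Births: 993 * 0.529 = 525
Band 2: 1219 * 0.968 = 1180
Band 3: 573 * 0.968 = 555
Band 4: 993 * 0.968 = 961
Band 5: 2230 * 0.911 + 1765 * 0.444 = 2032 + 784 = 2816
Giving 525 / 1180 / 555 / 961 / 2816.
Total after period 3: 525 + 1180 + 555 + 961 + 2816 = 6037

6037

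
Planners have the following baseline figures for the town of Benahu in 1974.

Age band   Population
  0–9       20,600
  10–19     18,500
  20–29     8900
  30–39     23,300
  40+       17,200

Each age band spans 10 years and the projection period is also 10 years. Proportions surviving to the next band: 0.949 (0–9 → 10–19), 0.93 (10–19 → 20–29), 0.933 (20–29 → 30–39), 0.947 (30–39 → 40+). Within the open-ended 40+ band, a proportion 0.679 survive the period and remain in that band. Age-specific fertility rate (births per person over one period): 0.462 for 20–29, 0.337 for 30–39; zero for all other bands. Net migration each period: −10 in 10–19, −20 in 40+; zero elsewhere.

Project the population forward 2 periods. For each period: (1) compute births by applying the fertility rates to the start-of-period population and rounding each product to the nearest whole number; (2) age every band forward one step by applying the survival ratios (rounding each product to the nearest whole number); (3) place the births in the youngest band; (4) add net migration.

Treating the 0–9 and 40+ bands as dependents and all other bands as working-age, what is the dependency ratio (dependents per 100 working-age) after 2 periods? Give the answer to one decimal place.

91.1

After projecting period 1:
Births: 8900 * 0.462 = 4112 ; 23300 * 0.337 = 7852 ⇒ total 11964
10–19: 20600 * 0.949 = 19549
20–29: 18500 * 0.93 = 17205
30–39: 8900 * 0.933 = 8304
40+: 23300 * 0.947 + 17200 * 0.679 = 22065 + 11679 = 33744
Net migration: 10–19 − 10 → 19539; 40+ − 20 → 33724
→ [11964, 19539, 17205, 8304, 33724]
After projecting period 2:
Births: 17205 * 0.462 = 7949 ; 8304 * 0.337 = 2798 ⇒ total 10747
10–19: 11964 * 0.949 = 11354
20–29: 19539 * 0.93 = 18171
30–39: 17205 * 0.933 = 16052
40+: 8304 * 0.947 + 33724 * 0.679 = 7864 + 22899 = 30763
Net migration: 10–19 − 10 → 11344; 40+ − 20 → 30743
→ [10747, 11344, 18171, 16052, 30743]
Dependents (band 0–9 + band 40+) = 10747 + 30743 = 41490; working-age = 45567; ratio = 41490/45567 × 100 = 91.1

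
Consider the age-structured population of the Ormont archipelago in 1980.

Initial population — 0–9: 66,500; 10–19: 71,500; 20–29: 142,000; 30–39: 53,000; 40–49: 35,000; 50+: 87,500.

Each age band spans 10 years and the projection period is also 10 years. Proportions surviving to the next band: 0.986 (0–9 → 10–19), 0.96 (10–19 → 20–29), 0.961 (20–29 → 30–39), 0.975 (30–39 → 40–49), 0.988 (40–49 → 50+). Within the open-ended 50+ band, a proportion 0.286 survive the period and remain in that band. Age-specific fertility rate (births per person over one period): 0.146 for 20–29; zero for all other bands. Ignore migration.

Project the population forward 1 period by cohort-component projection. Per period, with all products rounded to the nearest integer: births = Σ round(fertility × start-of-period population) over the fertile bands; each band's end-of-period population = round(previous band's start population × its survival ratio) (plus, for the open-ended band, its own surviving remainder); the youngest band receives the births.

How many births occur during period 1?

Period 1:
Births: 142000 * 0.146 = 20732
10–19: 66500 * 0.986 = 65569
20–29: 71500 * 0.96 = 68640
30–39: 142000 * 0.961 = 136462
40–49: 53000 * 0.975 = 51675
50+: 35000 * 0.988 + 87500 * 0.286 = 34580 + 25025 = 59605
Population now: 0–9=20732, 10–19=65569, 20–29=68640, 30–39=136462, 40–49=51675, 50+=59605

20732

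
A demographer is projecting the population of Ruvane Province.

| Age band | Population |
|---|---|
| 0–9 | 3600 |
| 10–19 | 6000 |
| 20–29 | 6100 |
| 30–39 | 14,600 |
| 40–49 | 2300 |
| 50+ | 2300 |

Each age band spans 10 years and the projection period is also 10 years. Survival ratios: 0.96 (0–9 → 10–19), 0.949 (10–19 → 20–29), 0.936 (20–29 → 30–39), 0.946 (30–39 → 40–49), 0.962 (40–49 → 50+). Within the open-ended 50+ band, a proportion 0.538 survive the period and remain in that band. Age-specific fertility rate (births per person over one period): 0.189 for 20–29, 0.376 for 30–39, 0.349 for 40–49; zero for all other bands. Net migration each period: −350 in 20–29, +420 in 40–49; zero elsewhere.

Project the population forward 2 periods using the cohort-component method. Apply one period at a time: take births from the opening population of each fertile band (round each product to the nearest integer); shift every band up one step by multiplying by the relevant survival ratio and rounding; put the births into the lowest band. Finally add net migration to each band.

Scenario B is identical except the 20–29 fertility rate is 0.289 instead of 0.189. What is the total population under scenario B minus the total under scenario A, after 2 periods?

1120

[period 1]
Births: 6100 × 0.189 = 1153  |  14600 × 0.376 = 5490  |  2300 × 0.349 = 803 → total 7446
10–19: 3600 × 0.96 = 3456
20–29: 6000 × 0.949 = 5694
30–39: 6100 × 0.936 = 5710
40–49: 14600 × 0.946 = 13812
50+: 2300 × 0.962 + 2300 × 0.538 = 2213 + 1237 = 3450
Net migration: 20–29 − 350 → 5344; 40–49 + 420 → 14232
End of period: [7446, 3456, 5344, 5710, 14232, 3450]
[period 2]
Births: 5344 × 0.189 = 1010  |  5710 × 0.376 = 2147  |  14232 × 0.349 = 4967 → total 8124
10–19: 7446 × 0.96 = 7148
20–29: 3456 × 0.949 = 3280
30–39: 5344 × 0.936 = 5002
40–49: 5710 × 0.946 = 5402
50+: 14232 × 0.962 + 3450 × 0.538 = 13691 + 1856 = 15547
Net migration: 20–29 − 350 → 2930; 40–49 + 420 → 5822
End of period: [8124, 7148, 2930, 5002, 5822, 15547]
Scenario A total after 2 periods: 44573
Scenario B projection —
[period 1]
Births: 6100 × 0.289 = 1763  |  14600 × 0.376 = 5490  |  2300 × 0.349 = 803 → total 8056
10–19: 3600 × 0.96 = 3456
20–29: 6000 × 0.949 = 5694
30–39: 6100 × 0.936 = 5710
40–49: 14600 × 0.946 = 13812
50+: 2300 × 0.962 + 2300 × 0.538 = 2213 + 1237 = 3450
Net migration: 20–29 − 350 → 5344; 40–49 + 420 → 14232
End of period: [8056, 3456, 5344, 5710, 14232, 3450]
[period 2]
Births: 5344 × 0.289 = 1544  |  5710 × 0.376 = 2147  |  14232 × 0.349 = 4967 → total 8658
10–19: 8056 × 0.96 = 7734
20–29: 3456 × 0.949 = 3280
30–39: 5344 × 0.936 = 5002
40–49: 5710 × 0.946 = 5402
50+: 14232 × 0.962 + 3450 × 0.538 = 13691 + 1856 = 15547
Net migration: 20–29 − 350 → 2930; 40–49 + 420 → 5822
End of period: [8658, 7734, 2930, 5002, 5822, 15547]
Scenario B total after 2 periods: 45693
Difference B − A = 45693 − 44573 = 1120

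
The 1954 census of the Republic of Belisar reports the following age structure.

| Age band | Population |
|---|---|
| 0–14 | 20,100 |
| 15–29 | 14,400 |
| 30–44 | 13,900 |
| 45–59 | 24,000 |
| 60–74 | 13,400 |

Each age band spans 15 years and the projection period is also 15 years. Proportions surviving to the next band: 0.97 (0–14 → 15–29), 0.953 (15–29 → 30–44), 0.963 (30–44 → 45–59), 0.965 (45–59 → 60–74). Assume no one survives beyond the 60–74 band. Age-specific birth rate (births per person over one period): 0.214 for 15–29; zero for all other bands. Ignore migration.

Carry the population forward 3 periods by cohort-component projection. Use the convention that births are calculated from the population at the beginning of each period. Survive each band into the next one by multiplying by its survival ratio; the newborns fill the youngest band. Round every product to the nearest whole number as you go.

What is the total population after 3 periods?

38182

(Groups numbered youngest = 1 to oldest = 5.)
Period 1.
Births: 14400 × 0.214 = 3082
Group 2: 20100 × 0.97 = 19497
Group 3: 14400 × 0.953 = 13723
Group 4: 13900 × 0.963 = 13386
Group 5: 24000 × 0.965 = 23160
→ [3082, 19497, 13723, 13386, 23160]
Period 2.
Births: 19497 × 0.214 = 4172
Group 2: 3082 × 0.97 = 2990
Group 3: 19497 × 0.953 = 18581
Group 4: 13723 × 0.963 = 13215
Group 5: 13386 × 0.965 = 12917
→ [4172, 2990, 18581, 13215, 12917]
Period 3.
Births: 2990 × 0.214 = 640
Group 2: 4172 × 0.97 = 4047
Group 3: 2990 × 0.953 = 2849
Group 4: 18581 × 0.963 = 17894
Group 5: 13215 × 0.965 = 12752
→ [640, 4047, 2849, 17894, 12752]
Total after period 3: 640 + 4047 + 2849 + 17894 + 12752 = 38182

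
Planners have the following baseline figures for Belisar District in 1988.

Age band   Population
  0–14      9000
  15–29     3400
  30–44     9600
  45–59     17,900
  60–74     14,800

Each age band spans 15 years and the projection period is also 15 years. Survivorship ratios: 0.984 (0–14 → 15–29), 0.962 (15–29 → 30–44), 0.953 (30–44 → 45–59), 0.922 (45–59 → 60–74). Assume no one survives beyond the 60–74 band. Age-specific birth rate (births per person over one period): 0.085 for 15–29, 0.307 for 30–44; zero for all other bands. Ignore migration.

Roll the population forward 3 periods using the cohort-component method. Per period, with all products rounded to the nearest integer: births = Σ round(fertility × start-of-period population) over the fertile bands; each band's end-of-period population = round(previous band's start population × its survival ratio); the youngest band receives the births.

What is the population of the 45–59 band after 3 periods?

Period 1.
Births: 3400 × 0.085 = 289 ; 9600 × 0.307 = 2947 → 3236
15–29: 9000 × 0.984 = 8856
30–44: 3400 × 0.962 = 3271
45–59: 9600 × 0.953 = 9149
60–74: 17900 × 0.922 = 16504
Giving 3236 / 8856 / 3271 / 9149 / 16504.
Period 2.
Births: 8856 × 0.085 = 753 ; 3271 × 0.307 = 1004 → 1757
15–29: 3236 × 0.984 = 3184
30–44: 8856 × 0.962 = 8519
45–59: 3271 × 0.953 = 3117
60–74: 9149 × 0.922 = 8435
Giving 1757 / 3184 / 8519 / 3117 / 8435.
Period 3.
Births: 3184 × 0.085 = 271 ; 8519 × 0.307 = 2615 → 2886
15–29: 1757 × 0.984 = 1729
30–44: 3184 × 0.962 = 3063
45–59: 8519 × 0.953 = 8119
60–74: 3117 × 0.922 = 2874
Giving 2886 / 1729 / 3063 / 8119 / 2874.

8119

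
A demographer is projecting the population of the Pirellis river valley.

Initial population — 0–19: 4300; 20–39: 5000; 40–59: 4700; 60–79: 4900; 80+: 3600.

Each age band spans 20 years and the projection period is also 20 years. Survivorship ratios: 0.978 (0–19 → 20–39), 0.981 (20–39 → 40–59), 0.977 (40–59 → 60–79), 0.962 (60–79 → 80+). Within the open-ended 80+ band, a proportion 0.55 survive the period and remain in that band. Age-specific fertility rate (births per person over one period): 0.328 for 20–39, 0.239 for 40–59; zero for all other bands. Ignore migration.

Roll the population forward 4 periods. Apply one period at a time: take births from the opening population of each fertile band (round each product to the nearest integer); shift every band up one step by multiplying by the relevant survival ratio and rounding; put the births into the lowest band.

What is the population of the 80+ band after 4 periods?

8863

Period 1.
Births: 5000 × 0.328 = 1640, 4700 × 0.239 = 1123 — total 2763
20–39: 4300 × 0.978 = 4205
40–59: 5000 × 0.981 = 4905
60–79: 4700 × 0.977 = 4592
80+: 4900 × 0.962 + 3600 × 0.55 = 4714 + 1980 = 6694
Giving 2763 / 4205 / 4905 / 4592 / 6694.
Period 2.
Births: 4205 × 0.328 = 1379, 4905 × 0.239 = 1172 — total 2551
20–39: 2763 × 0.978 = 2702
40–59: 4205 × 0.981 = 4125
60–79: 4905 × 0.977 = 4792
80+: 4592 × 0.962 + 6694 × 0.55 = 4418 + 3682 = 8100
Giving 2551 / 2702 / 4125 / 4792 / 8100.
Period 3.
Births: 2702 × 0.328 = 886, 4125 × 0.239 = 986 — total 1872
20–39: 2551 × 0.978 = 2495
40–59: 2702 × 0.981 = 2651
60–79: 4125 × 0.977 = 4030
80+: 4792 × 0.962 + 8100 × 0.55 = 4610 + 4455 = 9065
Giving 1872 / 2495 / 2651 / 4030 / 9065.
Period 4.
Births: 2495 × 0.328 = 818, 2651 × 0.239 = 634 — total 1452
20–39: 1872 × 0.978 = 1831
40–59: 2495 × 0.981 = 2448
60–79: 2651 × 0.977 = 2590
80+: 4030 × 0.962 + 9065 × 0.55 = 3877 + 4986 = 8863
Giving 1452 / 1831 / 2448 / 2590 / 8863.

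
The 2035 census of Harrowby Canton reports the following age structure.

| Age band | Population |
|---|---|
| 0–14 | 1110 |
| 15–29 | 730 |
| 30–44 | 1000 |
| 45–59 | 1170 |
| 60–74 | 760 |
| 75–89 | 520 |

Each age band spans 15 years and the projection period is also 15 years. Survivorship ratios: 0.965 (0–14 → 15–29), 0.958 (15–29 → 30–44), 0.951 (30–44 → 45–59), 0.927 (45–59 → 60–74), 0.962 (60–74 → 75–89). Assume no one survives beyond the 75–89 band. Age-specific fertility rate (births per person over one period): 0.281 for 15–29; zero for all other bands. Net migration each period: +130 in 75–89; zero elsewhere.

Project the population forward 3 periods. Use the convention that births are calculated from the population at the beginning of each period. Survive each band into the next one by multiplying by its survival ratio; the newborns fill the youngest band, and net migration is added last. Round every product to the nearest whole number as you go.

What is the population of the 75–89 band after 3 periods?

978

Period 1:
Births: 730 × 0.281 = 205
15–29: 1110 × 0.965 = 1071
30–44: 730 × 0.958 = 699
45–59: 1000 × 0.951 = 951
60–74: 1170 × 0.927 = 1085
75–89: 760 × 0.962 = 731
Net migration: 75–89 + 130 → 861
Giving 205 / 1071 / 699 / 951 / 1085 / 861.
Period 2:
Births: 1071 × 0.281 = 301
15–29: 205 × 0.965 = 198
30–44: 1071 × 0.958 = 1026
45–59: 699 × 0.951 = 665
60–74: 951 × 0.927 = 882
75–89: 1085 × 0.962 = 1044
Net migration: 75–89 + 130 → 1174
Giving 301 / 198 / 1026 / 665 / 882 / 1174.
Period 3:
Births: 198 × 0.281 = 56
15–29: 301 × 0.965 = 290
30–44: 198 × 0.958 = 190
45–59: 1026 × 0.951 = 976
60–74: 665 × 0.927 = 616
75–89: 882 × 0.962 = 848
Net migration: 75–89 + 130 → 978
Giving 56 / 290 / 190 / 976 / 616 / 978.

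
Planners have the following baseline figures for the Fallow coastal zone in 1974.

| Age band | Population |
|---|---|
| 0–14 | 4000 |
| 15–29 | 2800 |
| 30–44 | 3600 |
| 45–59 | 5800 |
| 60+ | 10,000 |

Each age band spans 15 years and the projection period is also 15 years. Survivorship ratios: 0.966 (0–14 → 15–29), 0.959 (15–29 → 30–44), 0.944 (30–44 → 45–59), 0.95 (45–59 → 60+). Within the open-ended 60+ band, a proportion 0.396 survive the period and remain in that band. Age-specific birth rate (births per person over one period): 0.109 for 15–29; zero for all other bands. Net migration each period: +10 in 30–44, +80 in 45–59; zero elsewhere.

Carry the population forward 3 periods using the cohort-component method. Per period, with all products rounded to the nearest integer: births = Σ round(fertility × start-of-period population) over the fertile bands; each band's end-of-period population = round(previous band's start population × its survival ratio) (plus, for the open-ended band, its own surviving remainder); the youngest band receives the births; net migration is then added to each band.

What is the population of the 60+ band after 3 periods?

[period 1]
Births: 2800 × 0.109 = 305
15–29: 4000 × 0.966 = 3864
30–44: 2800 × 0.959 = 2685
45–59: 3600 × 0.944 = 3398
60+: 5800 × 0.95 + 10000 × 0.396 = 5510 + 3960 = 9470
Net migration: 30–44 + 10 → 2695; 45–59 + 80 → 3478
→ [305, 3864, 2695, 3478, 9470]
[period 2]
Births: 3864 × 0.109 = 421
15–29: 305 × 0.966 = 295
30–44: 3864 × 0.959 = 3706
45–59: 2695 × 0.944 = 2544
60+: 3478 × 0.95 + 9470 × 0.396 = 3304 + 3750 = 7054
Net migration: 30–44 + 10 → 3716; 45–59 + 80 → 2624
→ [421, 295, 3716, 2624, 7054]
[period 3]
Births: 295 × 0.109 = 32
15–29: 421 × 0.966 = 407
30–44: 295 × 0.959 = 283
45–59: 3716 × 0.944 = 3508
60+: 2624 × 0.95 + 7054 × 0.396 = 2493 + 2793 = 5286
Net migration: 30–44 + 10 → 293; 45–59 + 80 → 3588
→ [32, 407, 293, 3588, 5286]

5286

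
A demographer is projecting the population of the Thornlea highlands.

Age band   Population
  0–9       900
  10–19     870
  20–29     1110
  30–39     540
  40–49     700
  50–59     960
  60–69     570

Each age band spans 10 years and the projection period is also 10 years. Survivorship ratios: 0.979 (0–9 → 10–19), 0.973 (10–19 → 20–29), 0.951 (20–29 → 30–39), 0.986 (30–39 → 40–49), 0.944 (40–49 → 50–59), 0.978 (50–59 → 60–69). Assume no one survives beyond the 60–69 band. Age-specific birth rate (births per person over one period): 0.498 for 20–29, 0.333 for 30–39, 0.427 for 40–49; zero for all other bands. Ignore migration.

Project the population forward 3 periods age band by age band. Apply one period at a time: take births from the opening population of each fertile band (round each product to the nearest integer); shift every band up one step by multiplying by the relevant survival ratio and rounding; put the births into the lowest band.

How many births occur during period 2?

(Groups numbered youngest = 1 to oldest = 7.)
[period 1]
Births: 1110 × 0.498 = 553  |  540 × 0.333 = 180  |  700 × 0.427 = 299 → 1032
Group 2: 900 × 0.979 = 881
Group 3: 870 × 0.973 = 847
Group 4: 1110 × 0.951 = 1056
Group 5: 540 × 0.986 = 532
Group 6: 700 × 0.944 = 661
Group 7: 960 × 0.978 = 939
Population now: 0–9=1032, 10–19=881, 20–29=847, 30–39=1056, 40–49=532, 50–59=661, 60–69=939
[period 2]
Births: 847 × 0.498 = 422  |  1056 × 0.333 = 352  |  532 × 0.427 = 227 → 1001
Group 2: 1032 × 0.979 = 1010
Group 3: 881 × 0.973 = 857
Group 4: 847 × 0.951 = 805
Group 5: 1056 × 0.986 = 1041
Group 6: 532 × 0.944 = 502
Group 7: 661 × 0.978 = 646
Population now: 0–9=1001, 10–19=1010, 20–29=857, 30–39=805, 40–49=1041, 50–59=502, 60–69=646

1001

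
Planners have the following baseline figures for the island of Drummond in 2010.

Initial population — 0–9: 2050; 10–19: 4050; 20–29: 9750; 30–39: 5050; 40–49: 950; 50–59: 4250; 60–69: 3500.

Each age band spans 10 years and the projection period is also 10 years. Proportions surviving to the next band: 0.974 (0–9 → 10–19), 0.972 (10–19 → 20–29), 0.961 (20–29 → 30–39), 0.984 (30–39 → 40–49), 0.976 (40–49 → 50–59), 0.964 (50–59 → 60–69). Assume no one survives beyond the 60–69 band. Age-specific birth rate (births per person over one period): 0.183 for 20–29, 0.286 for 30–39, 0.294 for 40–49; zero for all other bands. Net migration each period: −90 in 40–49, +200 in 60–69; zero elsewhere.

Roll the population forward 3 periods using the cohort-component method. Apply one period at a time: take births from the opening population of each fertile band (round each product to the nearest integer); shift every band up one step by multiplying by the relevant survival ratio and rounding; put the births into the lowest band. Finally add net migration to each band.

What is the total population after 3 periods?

— Period 1 —
Births: 9750 × 0.183 = 1784 ; 5050 × 0.286 = 1444 ; 950 × 0.294 = 279 → 3507
10–19: 2050 × 0.974 = 1997
20–29: 4050 × 0.972 = 3937
30–39: 9750 × 0.961 = 9370
40–49: 5050 × 0.984 = 4969
50–59: 950 × 0.976 = 927
60–69: 4250 × 0.964 = 4097
Net migration: 40–49 − 90 → 4879; 60–69 + 200 → 4297
→ [3507, 1997, 3937, 9370, 4879, 927, 4297]
— Period 2 —
Births: 3937 × 0.183 = 720 ; 9370 × 0.286 = 2680 ; 4879 × 0.294 = 1434 → 4834
10–19: 3507 × 0.974 = 3416
20–29: 1997 × 0.972 = 1941
30–39: 3937 × 0.961 = 3783
40–49: 9370 × 0.984 = 9220
50–59: 4879 × 0.976 = 4762
60–69: 927 × 0.964 = 894
Net migration: 40–49 − 90 → 9130; 60–69 + 200 → 1094
→ [4834, 3416, 1941, 3783, 9130, 4762, 1094]
— Period 3 —
Births: 1941 × 0.183 = 355 ; 3783 × 0.286 = 1082 ; 9130 × 0.294 = 2684 → 4121
10–19: 4834 × 0.974 = 4708
20–29: 3416 × 0.972 = 3320
30–39: 1941 × 0.961 = 1865
40–49: 3783 × 0.984 = 3722
50–59: 9130 × 0.976 = 8911
60–69: 4762 × 0.964 = 4591
Net migration: 40–49 − 90 → 3632; 60–69 + 200 → 4791
→ [4121, 4708, 3320, 1865, 3632, 8911, 4791]
Total after period 3: 4121 + 4708 + 3320 + 1865 + 3632 + 8911 + 4791 = 31348

31348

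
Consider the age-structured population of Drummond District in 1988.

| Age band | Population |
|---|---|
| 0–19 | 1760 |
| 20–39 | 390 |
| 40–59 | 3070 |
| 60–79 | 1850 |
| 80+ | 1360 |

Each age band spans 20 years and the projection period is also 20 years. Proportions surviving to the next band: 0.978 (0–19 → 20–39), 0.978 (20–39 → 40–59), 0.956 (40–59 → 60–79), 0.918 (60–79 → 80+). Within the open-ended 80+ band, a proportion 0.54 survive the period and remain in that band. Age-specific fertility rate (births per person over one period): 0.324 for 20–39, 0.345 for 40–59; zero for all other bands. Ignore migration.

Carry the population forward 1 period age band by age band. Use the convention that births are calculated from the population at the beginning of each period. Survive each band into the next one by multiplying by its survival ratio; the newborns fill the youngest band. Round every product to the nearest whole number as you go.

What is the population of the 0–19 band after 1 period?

1185

Let group 1 be 0–19 through group 5 = 80+.
Period 1.
Births: 390 × 0.324 = 126  |  3070 × 0.345 = 1059 → 1185
Group 2: 1760 × 0.978 = 1721
Group 3: 390 × 0.978 = 381
Group 4: 3070 × 0.956 = 2935
Group 5: 1850 × 0.918 + 1360 × 0.54 = 1698 + 734 = 2432
→ [1185, 1721, 381, 2935, 2432]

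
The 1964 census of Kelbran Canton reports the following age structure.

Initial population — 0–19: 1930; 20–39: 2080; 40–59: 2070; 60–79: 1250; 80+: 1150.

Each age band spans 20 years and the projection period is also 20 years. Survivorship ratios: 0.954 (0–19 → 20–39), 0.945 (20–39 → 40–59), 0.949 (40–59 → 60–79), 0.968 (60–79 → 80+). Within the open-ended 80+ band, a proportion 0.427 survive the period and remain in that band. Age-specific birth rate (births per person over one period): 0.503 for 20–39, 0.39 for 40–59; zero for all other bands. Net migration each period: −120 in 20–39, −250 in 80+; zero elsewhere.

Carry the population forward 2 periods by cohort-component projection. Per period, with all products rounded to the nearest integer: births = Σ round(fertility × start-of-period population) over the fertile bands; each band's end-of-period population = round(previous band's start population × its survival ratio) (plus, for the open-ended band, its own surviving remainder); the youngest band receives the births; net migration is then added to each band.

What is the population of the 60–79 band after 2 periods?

1866

Let group 1 be 0–19 through group 5 = 80+.
After projecting period 1:
Births: 2080 × 0.503 = 1046  |  2070 × 0.39 = 807 → 1853
Group 2: 1930 × 0.954 = 1841
Group 3: 2080 × 0.945 = 1966
Group 4: 2070 × 0.949 = 1964
Group 5: 1250 × 0.968 + 1150 × 0.427 = 1210 + 491 = 1701
Net migration: Group 2 − 120 → 1721; Group 5 − 250 → 1451
Population now: 0–19=1853, 20–39=1721, 40–59=1966, 60–79=1964, 80+=1451
After projecting period 2:
Births: 1721 × 0.503 = 866  |  1966 × 0.39 = 767 → 1633
Group 2: 1853 × 0.954 = 1768
Group 3: 1721 × 0.945 = 1626
Group 4: 1966 × 0.949 = 1866
Group 5: 1964 × 0.968 + 1451 × 0.427 = 1901 + 620 = 2521
Net migration: Group 2 − 120 → 1648; Group 5 − 250 → 2271
Population now: 0–19=1633, 20–39=1648, 40–59=1626, 60–79=1866, 80+=2271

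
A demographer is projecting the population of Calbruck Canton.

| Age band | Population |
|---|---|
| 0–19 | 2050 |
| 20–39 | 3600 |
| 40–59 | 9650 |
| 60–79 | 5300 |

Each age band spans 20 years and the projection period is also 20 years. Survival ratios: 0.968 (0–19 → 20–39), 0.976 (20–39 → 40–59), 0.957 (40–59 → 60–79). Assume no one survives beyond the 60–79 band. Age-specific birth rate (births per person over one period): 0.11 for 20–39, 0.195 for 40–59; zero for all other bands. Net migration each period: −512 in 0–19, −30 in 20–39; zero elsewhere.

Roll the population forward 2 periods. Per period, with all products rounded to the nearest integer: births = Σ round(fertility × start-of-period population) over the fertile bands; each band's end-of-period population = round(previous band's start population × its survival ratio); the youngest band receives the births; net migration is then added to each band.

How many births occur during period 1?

Call the groups 1 to 4, youngest first.
Period 1:
Births: 3600 * 0.11 = 396  |  9650 * 0.195 = 1882 → 2278
Group 2: 2050 * 0.968 = 1984
Group 3: 3600 * 0.976 = 3514
Group 4: 9650 * 0.957 = 9235
Net migration: Group 1 − 512 → 1766; Group 2 − 30 → 1954
Giving 1766 / 1954 / 3514 / 9235.

2278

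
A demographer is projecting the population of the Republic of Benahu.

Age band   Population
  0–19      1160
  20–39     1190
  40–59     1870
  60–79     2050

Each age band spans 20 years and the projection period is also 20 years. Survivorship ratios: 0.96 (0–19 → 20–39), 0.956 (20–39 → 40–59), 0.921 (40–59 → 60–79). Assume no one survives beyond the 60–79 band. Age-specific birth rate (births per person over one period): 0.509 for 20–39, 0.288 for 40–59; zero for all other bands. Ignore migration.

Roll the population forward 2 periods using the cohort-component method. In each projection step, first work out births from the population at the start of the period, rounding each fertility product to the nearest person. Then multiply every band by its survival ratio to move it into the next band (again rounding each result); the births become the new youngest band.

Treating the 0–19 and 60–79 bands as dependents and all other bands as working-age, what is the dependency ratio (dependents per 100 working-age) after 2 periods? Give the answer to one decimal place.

After projecting period 1:
Births: 1190 × 0.509 = 606  |  1870 × 0.288 = 539 ⇒ total 1145
20–39: 1160 × 0.96 = 1114
40–59: 1190 × 0.956 = 1138
60–79: 1870 × 0.921 = 1722
Giving 1145 / 1114 / 1138 / 1722.
After projecting period 2:
Births: 1114 × 0.509 = 567  |  1138 × 0.288 = 328 ⇒ total 895
20–39: 1145 × 0.96 = 1099
40–59: 1114 × 0.956 = 1065
60–79: 1138 × 0.921 = 1048
Giving 895 / 1099 / 1065 / 1048.
Dependents (band 0–19 + band 60–79) = 895 + 1048 = 1943; working-age = 2164; ratio = 1943/2164 × 100 = 89.8

89.8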